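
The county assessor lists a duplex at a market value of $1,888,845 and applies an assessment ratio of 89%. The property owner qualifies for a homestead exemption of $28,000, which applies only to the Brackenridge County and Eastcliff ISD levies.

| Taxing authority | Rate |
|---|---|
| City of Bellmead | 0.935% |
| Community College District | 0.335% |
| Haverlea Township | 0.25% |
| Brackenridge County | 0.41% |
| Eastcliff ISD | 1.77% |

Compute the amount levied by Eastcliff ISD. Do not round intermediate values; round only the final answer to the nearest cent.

Assessed value = $1,888,845 × 0.89 = $1,681,072.05
Eastcliff ISD taxable value = $1,681,072.05 − $28,000 = $1,653,072.05
Eastcliff ISD levy = $1,653,072.05 × 0.0177 = $29,259.375285

$29,259.38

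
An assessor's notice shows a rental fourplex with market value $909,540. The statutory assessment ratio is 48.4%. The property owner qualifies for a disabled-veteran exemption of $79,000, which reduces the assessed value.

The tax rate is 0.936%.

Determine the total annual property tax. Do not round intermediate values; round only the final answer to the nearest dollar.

$3,381

Assessed value = $909,540 × 0.484 = $440,217.36
Taxable value = $440,217.36 − $79,000 = $361,217.36
Tax = $361,217.36 × 0.00936 = $3,380.9944896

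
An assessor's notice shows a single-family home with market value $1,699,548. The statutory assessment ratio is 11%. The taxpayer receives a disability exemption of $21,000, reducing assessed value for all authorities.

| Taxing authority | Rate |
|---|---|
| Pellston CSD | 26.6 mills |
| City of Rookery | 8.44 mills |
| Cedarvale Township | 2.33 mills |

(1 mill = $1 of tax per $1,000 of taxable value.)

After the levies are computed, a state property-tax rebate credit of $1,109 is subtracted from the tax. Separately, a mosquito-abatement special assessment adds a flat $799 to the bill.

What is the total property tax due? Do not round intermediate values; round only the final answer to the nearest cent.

$5,891.56

Assessed value = $1,699,548 × 0.11 = $186,950.28
Taxable value = $186,950.28 − $21,000 = $165,950.28
Pellston CSD: $165,950.28 × 0.0266 = $4,414.277448
City of Rookery: $165,950.28 × 0.00844 = $1,400.6203632
Cedarvale Township: $165,950.28 × 0.00233 = $386.6641524
Levies subtotal = $6,201.5619636
After credit = $6,201.5619636 − $1,109 = $5,092.5619636
Total = $5,092.5619636 + $799 = $5,891.5619636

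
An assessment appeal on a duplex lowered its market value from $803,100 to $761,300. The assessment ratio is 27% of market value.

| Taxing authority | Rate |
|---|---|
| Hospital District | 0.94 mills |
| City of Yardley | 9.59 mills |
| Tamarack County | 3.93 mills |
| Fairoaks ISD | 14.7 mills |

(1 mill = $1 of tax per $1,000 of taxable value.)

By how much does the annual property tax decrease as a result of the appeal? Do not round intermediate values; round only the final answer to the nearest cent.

Old assessed value = $803,100 × 0.27 = $216,837
New assessed value = $761,300 × 0.27 = $205,551
Combined rate = 0.00094 + 0.00959 + 0.00393 + 0.0147 = 0.02916
Old tax = $216,837 × 0.02916 = $6,322.96692
New tax = $205,551 × 0.02916 = $5,993.86716
Reduction = $6,322.96692 − $5,993.86716 = $329.09976

$329.10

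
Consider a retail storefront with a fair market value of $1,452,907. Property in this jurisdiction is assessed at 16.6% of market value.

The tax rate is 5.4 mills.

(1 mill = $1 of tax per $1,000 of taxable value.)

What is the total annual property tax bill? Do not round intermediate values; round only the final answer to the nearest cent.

$1,302.39

Assessed value = $1,452,907 × 0.166 = $241,182.562
Tax = $241,182.562 × 0.0054 = $1,302.3858348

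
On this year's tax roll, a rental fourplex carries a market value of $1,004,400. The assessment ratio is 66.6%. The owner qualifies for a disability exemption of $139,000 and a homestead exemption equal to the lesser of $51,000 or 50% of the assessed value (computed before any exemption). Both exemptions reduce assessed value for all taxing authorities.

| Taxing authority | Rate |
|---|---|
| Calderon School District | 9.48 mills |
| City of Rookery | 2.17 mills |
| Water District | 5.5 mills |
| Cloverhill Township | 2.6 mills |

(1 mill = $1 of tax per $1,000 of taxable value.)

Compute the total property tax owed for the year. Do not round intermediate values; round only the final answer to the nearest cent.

$9,458.88

Assessed value = $1,004,400 × 0.666 = $668,930.4
Homestead exemption = min($51,000, 50% × $668,930.4) = min($51,000, $334,465.2) = $51,000 (dollar cap binds)
Taxable value = $668,930.4 − $139,000 − $51,000 = $478,930.4
Calderon School District: $478,930.4 × 0.00948 = $4,540.260192
City of Rookery: $478,930.4 × 0.00217 = $1,039.278968
Water District: $478,930.4 × 0.0055 = $2,634.1172
Cloverhill Township: $478,930.4 × 0.0026 = $1,245.21904
Total = $9,458.8754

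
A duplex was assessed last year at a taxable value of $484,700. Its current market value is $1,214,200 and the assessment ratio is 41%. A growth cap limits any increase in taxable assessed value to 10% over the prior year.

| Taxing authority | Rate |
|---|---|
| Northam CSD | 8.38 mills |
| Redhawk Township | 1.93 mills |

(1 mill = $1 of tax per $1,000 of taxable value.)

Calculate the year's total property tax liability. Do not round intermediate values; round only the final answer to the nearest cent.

$5,132.54

Uncapped assessed value = $1,214,200 × 0.41 = $497,822
Cap limit = $484,700 × 1.1 = $533,170
Taxable assessed value = min($497,822, $533,170) = $497,822 (cap does not bind)
Northam CSD: $497,822 × 0.00838 = $4,171.74836
Redhawk Township: $497,822 × 0.00193 = $960.79646
Total = $5,132.54482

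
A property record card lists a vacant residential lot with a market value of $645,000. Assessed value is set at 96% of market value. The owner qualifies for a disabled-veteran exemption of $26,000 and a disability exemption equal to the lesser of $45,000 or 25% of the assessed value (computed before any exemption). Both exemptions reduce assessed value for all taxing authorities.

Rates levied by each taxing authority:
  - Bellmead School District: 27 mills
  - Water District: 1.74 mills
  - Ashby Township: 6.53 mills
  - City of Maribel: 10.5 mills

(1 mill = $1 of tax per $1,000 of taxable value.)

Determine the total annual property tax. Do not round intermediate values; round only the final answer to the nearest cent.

Assessed value = $645,000 × 0.96 = $619,200
Disability exemption = min($45,000, 25% × $619,200) = min($45,000, $154,800) = $45,000 (dollar cap binds)
Taxable value = $619,200 − $26,000 − $45,000 = $548,200
Bellmead School District: $548,200 × 0.027 = $14,801.4
Water District: $548,200 × 0.00174 = $953.868
Ashby Township: $548,200 × 0.00653 = $3,579.746
City of Maribel: $548,200 × 0.0105 = $5,756.1
Total = $25,091.114

$25,091.11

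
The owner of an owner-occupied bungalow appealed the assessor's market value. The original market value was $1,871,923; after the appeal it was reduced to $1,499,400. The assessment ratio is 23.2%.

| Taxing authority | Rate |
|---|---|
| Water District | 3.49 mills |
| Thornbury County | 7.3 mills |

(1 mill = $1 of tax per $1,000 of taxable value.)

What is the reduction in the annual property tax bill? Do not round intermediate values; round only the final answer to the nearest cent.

Old assessed value = $1,871,923 × 0.232 = $434,286.136
New assessed value = $1,499,400 × 0.232 = $347,860.8
Combined rate = 0.00349 + 0.0073 = 0.01079
Old tax = $434,286.136 × 0.01079 = $4,685.94740744
New tax = $347,860.8 × 0.01079 = $3,753.418032
Reduction = $4,685.94740744 − $3,753.418032 = $932.52937544

$932.53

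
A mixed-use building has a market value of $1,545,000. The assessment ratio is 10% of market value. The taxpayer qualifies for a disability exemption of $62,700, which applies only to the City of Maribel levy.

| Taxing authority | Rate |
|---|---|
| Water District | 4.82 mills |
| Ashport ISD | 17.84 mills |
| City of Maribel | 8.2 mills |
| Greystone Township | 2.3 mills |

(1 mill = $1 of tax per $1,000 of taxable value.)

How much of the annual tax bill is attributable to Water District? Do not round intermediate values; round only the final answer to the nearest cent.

Assessed value = $1,545,000 × 0.1 = $154,500
Water District taxable value = $154,500 (exemption does not apply)
Water District levy = $154,500 × 0.00482 = $744.69

$744.69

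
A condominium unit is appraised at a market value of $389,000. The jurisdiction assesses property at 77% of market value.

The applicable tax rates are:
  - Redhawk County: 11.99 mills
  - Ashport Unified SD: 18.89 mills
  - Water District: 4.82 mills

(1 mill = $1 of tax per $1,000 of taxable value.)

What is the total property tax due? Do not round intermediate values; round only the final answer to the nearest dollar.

$10,693

Assessed value = $389,000 × 0.77 = $299,530
Redhawk County: $299,530 × 0.01199 = $3,591.3647
Ashport Unified SD: $299,530 × 0.01889 = $5,658.1217
Water District: $299,530 × 0.00482 = $1,443.7346
Total = $3,591.3647 + $5,658.1217 + $1,443.7346 = $10,693.221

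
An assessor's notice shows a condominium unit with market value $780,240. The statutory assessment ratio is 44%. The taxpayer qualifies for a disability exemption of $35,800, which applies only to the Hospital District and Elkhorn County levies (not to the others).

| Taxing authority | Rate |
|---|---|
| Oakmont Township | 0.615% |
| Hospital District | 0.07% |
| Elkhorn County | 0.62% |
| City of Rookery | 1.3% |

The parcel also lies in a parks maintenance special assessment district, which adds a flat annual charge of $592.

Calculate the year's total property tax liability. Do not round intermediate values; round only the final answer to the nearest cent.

$9,288.09

Assessed value = $780,240 × 0.44 = $343,305.6
Oakmont Township: $343,305.6 × 0.00615 = $2,111.32944
Hospital District: ($343,305.6 − $35,800) × 0.0007 = $307,505.6 × 0.0007 = $215.25392
Elkhorn County: ($343,305.6 − $35,800) × 0.0062 = $307,505.6 × 0.0062 = $1,906.53472
City of Rookery: $343,305.6 × 0.013 = $4,462.9728
Levies subtotal = $8,696.09088
Total = $8,696.09088 + $592 = $9,288.09088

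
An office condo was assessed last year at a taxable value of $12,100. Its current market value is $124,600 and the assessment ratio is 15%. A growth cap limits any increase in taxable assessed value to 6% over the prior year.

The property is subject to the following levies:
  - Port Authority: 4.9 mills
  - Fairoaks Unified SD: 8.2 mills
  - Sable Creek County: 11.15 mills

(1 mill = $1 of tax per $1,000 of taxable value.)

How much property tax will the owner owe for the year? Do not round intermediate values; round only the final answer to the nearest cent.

Uncapped assessed value = $124,600 × 0.15 = $18,690
Cap limit = $12,100 × 1.06 = $12,826
Taxable assessed value = min($18,690, $12,826) = $12,826 (cap binds)
Port Authority: $12,826 × 0.0049 = $62.8474
Fairoaks Unified SD: $12,826 × 0.0082 = $105.1732
Sable Creek County: $12,826 × 0.01115 = $143.0099
Total = $311.0305

$311.03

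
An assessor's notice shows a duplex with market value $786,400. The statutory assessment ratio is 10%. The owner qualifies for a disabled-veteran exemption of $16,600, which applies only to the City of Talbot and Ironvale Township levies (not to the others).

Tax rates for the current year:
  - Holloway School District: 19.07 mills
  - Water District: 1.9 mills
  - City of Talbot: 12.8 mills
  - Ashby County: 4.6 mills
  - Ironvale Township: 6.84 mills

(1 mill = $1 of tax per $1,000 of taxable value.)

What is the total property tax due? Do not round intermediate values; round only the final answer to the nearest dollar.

$3,229

Assessed value = $786,400 × 0.1 = $78,640
Holloway School District: $78,640 × 0.01907 = $1,499.6648
Water District: $78,640 × 0.0019 = $149.416
City of Talbot: ($78,640 − $16,600) × 0.0128 = $62,040 × 0.0128 = $794.112
Ashby County: $78,640 × 0.0046 = $361.744
Ironvale Township: ($78,640 − $16,600) × 0.00684 = $62,040 × 0.00684 = $424.3536
Total = $3,229.2904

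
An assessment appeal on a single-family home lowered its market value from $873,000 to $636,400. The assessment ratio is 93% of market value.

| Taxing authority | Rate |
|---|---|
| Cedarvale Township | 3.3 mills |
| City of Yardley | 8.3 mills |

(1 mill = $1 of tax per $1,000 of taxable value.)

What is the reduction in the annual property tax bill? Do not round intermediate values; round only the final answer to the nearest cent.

$2,552.44

Old assessed value = $873,000 × 0.93 = $811,890
New assessed value = $636,400 × 0.93 = $591,852
Combined rate = 0.0033 + 0.0083 = 0.0116
Old tax = $811,890 × 0.0116 = $9,417.924
New tax = $591,852 × 0.0116 = $6,865.4832
Reduction = $9,417.924 − $6,865.4832 = $2,552.4408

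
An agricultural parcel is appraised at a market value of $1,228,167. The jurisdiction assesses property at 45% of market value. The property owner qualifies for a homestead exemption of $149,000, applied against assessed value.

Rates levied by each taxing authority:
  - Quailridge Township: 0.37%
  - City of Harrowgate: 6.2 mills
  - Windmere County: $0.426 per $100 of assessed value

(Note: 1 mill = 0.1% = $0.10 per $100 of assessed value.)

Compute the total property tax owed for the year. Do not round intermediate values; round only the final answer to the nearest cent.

$5,716.04

Assessed value = $1,228,167 × 0.45 = $552,675.15
Taxable value = $552,675.15 − $149,000 = $403,675.15
Quailridge Township: $403,675.15 × 0.0037 = $1,493.598055
City of Harrowgate: $403,675.15 × 0.0062 = $2,502.78593
Windmere County: $403,675.15 × 0.00426 = $1,719.656139
Total = $5,716.040124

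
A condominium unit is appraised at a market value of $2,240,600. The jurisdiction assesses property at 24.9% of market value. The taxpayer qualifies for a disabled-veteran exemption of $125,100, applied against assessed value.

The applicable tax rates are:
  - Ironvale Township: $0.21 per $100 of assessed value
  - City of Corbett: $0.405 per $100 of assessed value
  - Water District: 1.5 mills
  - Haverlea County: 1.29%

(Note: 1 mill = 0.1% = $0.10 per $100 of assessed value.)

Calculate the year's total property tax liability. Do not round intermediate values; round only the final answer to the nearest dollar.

$8,894

Assessed value = $2,240,600 × 0.249 = $557,909.4
Taxable value = $557,909.4 − $125,100 = $432,809.4
Ironvale Township: $432,809.4 × 0.0021 = $908.89974
City of Corbett: $432,809.4 × 0.00405 = $1,752.87807
Water District: $432,809.4 × 0.0015 = $649.2141
Haverlea County: $432,809.4 × 0.0129 = $5,583.24126
Total = $8,894.23317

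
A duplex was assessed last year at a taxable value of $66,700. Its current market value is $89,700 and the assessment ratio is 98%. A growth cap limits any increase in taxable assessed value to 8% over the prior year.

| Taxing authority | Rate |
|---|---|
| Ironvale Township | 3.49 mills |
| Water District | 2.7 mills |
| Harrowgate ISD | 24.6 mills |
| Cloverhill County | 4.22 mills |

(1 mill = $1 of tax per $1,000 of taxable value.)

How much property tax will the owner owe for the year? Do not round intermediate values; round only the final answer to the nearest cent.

$2,521.98

Uncapped assessed value = $89,700 × 0.98 = $87,906
Cap limit = $66,700 × 1.08 = $72,036
Taxable assessed value = min($87,906, $72,036) = $72,036 (cap binds)
Ironvale Township: $72,036 × 0.00349 = $251.40564
Water District: $72,036 × 0.0027 = $194.4972
Harrowgate ISD: $72,036 × 0.0246 = $1,772.0856
Cloverhill County: $72,036 × 0.00422 = $303.99192
Total = $2,521.98036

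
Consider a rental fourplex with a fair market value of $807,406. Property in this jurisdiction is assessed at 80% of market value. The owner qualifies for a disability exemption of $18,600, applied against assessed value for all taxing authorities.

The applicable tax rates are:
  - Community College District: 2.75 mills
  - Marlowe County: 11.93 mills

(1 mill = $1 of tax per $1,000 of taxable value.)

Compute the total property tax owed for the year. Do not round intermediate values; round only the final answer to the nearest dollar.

Assessed value = $807,406 × 0.8 = $645,924.8
Taxable value = $645,924.8 − $18,600 = $627,324.8
Community College District: $627,324.8 × 0.00275 = $1,725.1432
Marlowe County: $627,324.8 × 0.01193 = $7,483.984864
Total = $1,725.1432 + $7,483.984864 = $9,209.128064

$9,209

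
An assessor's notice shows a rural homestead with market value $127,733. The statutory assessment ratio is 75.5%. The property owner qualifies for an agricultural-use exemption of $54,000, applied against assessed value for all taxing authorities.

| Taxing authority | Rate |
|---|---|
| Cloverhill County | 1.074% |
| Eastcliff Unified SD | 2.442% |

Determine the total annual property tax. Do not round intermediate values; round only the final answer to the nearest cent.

Assessed value = $127,733 × 0.755 = $96,438.415
Taxable value = $96,438.415 − $54,000 = $42,438.415
Cloverhill County: $42,438.415 × 0.01074 = $455.7885771
Eastcliff Unified SD: $42,438.415 × 0.02442 = $1,036.3460943
Total = $455.7885771 + $1,036.3460943 = $1,492.1346714

$1,492.13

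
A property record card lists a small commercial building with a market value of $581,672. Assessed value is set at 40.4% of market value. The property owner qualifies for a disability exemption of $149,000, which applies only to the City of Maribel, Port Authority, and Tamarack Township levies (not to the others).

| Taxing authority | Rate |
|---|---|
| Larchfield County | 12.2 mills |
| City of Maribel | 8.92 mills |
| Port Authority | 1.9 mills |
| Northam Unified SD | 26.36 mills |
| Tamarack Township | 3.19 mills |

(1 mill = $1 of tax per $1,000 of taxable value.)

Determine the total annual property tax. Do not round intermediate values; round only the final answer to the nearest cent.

$10,266.22

Assessed value = $581,672 × 0.404 = $234,995.488
Larchfield County: $234,995.488 × 0.0122 = $2,866.9449536
City of Maribel: ($234,995.488 − $149,000) × 0.00892 = $85,995.488 × 0.00892 = $767.07975296
Port Authority: ($234,995.488 − $149,000) × 0.0019 = $85,995.488 × 0.0019 = $163.3914272
Northam Unified SD: $234,995.488 × 0.02636 = $6,194.48106368
Tamarack Township: ($234,995.488 − $149,000) × 0.00319 = $85,995.488 × 0.00319 = $274.32560672
Total = $10,266.22280416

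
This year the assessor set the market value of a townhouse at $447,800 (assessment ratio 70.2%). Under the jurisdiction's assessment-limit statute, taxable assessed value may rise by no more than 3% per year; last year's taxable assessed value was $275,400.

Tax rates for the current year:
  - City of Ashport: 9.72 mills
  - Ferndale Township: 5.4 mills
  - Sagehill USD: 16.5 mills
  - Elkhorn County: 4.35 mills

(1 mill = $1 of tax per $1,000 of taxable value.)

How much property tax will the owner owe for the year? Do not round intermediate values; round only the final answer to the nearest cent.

$10,203.32

Uncapped assessed value = $447,800 × 0.702 = $314,355.6
Cap limit = $275,400 × 1.03 = $283,662
Taxable assessed value = min($314,355.6, $283,662) = $283,662 (cap binds)
City of Ashport: $283,662 × 0.00972 = $2,757.19464
Ferndale Township: $283,662 × 0.0054 = $1,531.7748
Sagehill USD: $283,662 × 0.0165 = $4,680.423
Elkhorn County: $283,662 × 0.00435 = $1,233.9297
Total = $10,203.32214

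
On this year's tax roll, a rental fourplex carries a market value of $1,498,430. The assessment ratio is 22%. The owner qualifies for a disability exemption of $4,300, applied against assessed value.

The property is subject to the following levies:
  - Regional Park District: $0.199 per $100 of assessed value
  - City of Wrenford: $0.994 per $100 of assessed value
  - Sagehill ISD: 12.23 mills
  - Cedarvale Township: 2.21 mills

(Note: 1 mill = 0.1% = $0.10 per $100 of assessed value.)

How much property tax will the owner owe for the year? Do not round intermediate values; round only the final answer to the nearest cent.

$8,579.60

Assessed value = $1,498,430 × 0.22 = $329,654.6
Taxable value = $329,654.6 − $4,300 = $325,354.6
Regional Park District: $325,354.6 × 0.00199 = $647.455654
City of Wrenford: $325,354.6 × 0.00994 = $3,234.024724
Sagehill ISD: $325,354.6 × 0.01223 = $3,979.086758
Cedarvale Township: $325,354.6 × 0.00221 = $719.033666
Total = $8,579.600802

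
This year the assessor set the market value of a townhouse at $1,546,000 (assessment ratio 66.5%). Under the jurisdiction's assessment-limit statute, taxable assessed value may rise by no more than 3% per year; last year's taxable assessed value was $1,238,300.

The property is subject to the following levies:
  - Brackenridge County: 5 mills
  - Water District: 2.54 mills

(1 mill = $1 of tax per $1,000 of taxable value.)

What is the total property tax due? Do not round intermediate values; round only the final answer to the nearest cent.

Uncapped assessed value = $1,546,000 × 0.665 = $1,028,090
Cap limit = $1,238,300 × 1.03 = $1,275,449
Taxable assessed value = min($1,028,090, $1,275,449) = $1,028,090 (cap does not bind)
Brackenridge County: $1,028,090 × 0.005 = $5,140.45
Water District: $1,028,090 × 0.00254 = $2,611.3486
Total = $7,751.7986

$7,751.80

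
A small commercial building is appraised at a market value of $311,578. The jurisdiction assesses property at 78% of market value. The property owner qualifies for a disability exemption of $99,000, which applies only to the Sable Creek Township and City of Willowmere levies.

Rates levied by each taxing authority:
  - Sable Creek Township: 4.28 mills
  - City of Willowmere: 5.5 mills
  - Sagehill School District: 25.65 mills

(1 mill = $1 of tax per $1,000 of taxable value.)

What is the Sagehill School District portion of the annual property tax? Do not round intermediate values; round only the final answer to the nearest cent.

Assessed value = $311,578 × 0.78 = $243,030.84
Sagehill School District taxable value = $243,030.84 (exemption does not apply)
Sagehill School District levy = $243,030.84 × 0.02565 = $6,233.741046

$6,233.74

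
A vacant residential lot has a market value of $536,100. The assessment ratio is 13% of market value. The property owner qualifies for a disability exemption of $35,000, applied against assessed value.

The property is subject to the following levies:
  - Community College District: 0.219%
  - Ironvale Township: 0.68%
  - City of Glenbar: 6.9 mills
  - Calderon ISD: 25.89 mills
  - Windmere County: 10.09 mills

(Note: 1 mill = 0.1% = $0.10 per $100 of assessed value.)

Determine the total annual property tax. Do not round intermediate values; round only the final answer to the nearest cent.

Assessed value = $536,100 × 0.13 = $69,693
Taxable value = $69,693 − $35,000 = $34,693
Community College District: $34,693 × 0.00219 = $75.97767
Ironvale Township: $34,693 × 0.0068 = $235.9124
City of Glenbar: $34,693 × 0.0069 = $239.3817
Calderon ISD: $34,693 × 0.02589 = $898.20177
Windmere County: $34,693 × 0.01009 = $350.05237
Total = $1,799.52591

$1,799.53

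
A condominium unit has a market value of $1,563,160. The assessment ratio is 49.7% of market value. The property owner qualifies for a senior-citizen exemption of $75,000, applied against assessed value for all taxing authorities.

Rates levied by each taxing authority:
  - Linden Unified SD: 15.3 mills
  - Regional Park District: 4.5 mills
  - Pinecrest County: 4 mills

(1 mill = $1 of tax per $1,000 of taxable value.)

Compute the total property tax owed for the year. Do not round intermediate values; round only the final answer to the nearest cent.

Assessed value = $1,563,160 × 0.497 = $776,890.52
Taxable value = $776,890.52 − $75,000 = $701,890.52
Linden Unified SD: $701,890.52 × 0.0153 = $10,738.924956
Regional Park District: $701,890.52 × 0.0045 = $3,158.50734
Pinecrest County: $701,890.52 × 0.004 = $2,807.56208
Total = $10,738.924956 + $3,158.50734 + $2,807.56208 = $16,704.994376

$16,704.99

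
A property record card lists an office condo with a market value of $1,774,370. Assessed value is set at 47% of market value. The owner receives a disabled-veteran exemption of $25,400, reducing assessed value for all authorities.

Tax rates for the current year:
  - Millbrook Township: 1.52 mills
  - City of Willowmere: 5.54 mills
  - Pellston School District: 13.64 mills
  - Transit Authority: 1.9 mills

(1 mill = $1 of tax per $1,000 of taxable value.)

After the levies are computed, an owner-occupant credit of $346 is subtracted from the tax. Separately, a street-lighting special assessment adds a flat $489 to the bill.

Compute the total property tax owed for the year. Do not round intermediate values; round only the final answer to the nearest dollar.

$18,416

Assessed value = $1,774,370 × 0.47 = $833,953.9
Taxable value = $833,953.9 − $25,400 = $808,553.9
Millbrook Township: $808,553.9 × 0.00152 = $1,229.001928
City of Willowmere: $808,553.9 × 0.00554 = $4,479.388606
Pellston School District: $808,553.9 × 0.01364 = $11,028.675196
Transit Authority: $808,553.9 × 0.0019 = $1,536.25241
Levies subtotal = $18,273.31814
After credit = $18,273.31814 − $346 = $17,927.31814
Total = $17,927.31814 + $489 = $18,416.31814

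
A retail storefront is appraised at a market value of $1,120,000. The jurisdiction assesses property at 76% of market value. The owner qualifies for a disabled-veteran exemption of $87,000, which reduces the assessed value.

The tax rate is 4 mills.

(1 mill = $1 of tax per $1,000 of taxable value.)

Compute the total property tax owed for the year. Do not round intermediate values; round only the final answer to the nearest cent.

$3,056.80

Assessed value = $1,120,000 × 0.76 = $851,200
Taxable value = $851,200 − $87,000 = $764,200
Tax = $764,200 × 0.004 = $3,056.8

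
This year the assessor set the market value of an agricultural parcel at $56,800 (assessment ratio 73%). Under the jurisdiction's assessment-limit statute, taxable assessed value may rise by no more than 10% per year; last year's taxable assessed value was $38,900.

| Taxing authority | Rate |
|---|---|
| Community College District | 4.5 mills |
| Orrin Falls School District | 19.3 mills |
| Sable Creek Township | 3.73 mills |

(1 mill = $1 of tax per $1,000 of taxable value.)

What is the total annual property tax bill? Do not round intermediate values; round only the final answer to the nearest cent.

$1,141.50

Uncapped assessed value = $56,800 × 0.73 = $41,464
Cap limit = $38,900 × 1.1 = $42,790
Taxable assessed value = min($41,464, $42,790) = $41,464 (cap does not bind)
Community College District: $41,464 × 0.0045 = $186.588
Orrin Falls School District: $41,464 × 0.0193 = $800.2552
Sable Creek Township: $41,464 × 0.00373 = $154.66072
Total = $1,141.50392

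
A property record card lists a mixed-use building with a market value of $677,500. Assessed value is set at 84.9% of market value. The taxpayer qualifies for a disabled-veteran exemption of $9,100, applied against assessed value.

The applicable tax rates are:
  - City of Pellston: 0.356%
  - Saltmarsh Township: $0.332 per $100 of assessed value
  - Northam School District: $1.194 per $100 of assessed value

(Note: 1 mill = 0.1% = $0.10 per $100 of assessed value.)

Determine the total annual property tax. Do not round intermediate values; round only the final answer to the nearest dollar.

Assessed value = $677,500 × 0.849 = $575,197.5
Taxable value = $575,197.5 − $9,100 = $566,097.5
City of Pellston: $566,097.5 × 0.00356 = $2,015.3071
Saltmarsh Township: $566,097.5 × 0.00332 = $1,879.4437
Northam School District: $566,097.5 × 0.01194 = $6,759.20415
Total = $10,653.95495

$10,654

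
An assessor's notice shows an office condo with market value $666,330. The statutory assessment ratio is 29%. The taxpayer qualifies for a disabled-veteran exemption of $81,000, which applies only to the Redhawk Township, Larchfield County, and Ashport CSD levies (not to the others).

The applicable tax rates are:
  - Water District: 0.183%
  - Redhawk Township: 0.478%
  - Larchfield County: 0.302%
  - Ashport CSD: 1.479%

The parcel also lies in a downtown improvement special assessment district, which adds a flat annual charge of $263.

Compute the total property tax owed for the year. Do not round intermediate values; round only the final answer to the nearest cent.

$3,152.03

Assessed value = $666,330 × 0.29 = $193,235.7
Water District: $193,235.7 × 0.00183 = $353.621331
Redhawk Township: ($193,235.7 − $81,000) × 0.00478 = $112,235.7 × 0.00478 = $536.486646
Larchfield County: ($193,235.7 − $81,000) × 0.00302 = $112,235.7 × 0.00302 = $338.951814
Ashport CSD: ($193,235.7 − $81,000) × 0.01479 = $112,235.7 × 0.01479 = $1,659.966003
Levies subtotal = $2,889.025794
Total = $2,889.025794 + $263 = $3,152.025794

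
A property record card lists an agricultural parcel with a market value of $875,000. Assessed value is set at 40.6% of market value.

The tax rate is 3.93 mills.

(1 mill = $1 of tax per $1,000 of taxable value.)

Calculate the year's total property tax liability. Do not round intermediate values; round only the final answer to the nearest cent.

Assessed value = $875,000 × 0.406 = $355,250
Tax = $355,250 × 0.00393 = $1,396.1325

$1,396.13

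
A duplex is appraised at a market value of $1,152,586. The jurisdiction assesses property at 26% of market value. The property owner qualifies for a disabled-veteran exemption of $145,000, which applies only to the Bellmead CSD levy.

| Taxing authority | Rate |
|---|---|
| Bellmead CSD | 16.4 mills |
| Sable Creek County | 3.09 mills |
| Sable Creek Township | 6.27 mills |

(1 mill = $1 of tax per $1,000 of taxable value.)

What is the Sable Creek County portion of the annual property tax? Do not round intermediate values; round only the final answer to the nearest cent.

$925.99

Assessed value = $1,152,586 × 0.26 = $299,672.36
Sable Creek County taxable value = $299,672.36 (exemption does not apply)
Sable Creek County levy = $299,672.36 × 0.00309 = $925.9875924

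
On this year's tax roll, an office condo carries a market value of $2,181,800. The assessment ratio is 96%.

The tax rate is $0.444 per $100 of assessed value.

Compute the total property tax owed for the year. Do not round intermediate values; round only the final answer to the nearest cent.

$9,299.70

Assessed value = $2,181,800 × 0.96 = $2,094,528
Tax = $2,094,528 × 0.00444 = $9,299.70432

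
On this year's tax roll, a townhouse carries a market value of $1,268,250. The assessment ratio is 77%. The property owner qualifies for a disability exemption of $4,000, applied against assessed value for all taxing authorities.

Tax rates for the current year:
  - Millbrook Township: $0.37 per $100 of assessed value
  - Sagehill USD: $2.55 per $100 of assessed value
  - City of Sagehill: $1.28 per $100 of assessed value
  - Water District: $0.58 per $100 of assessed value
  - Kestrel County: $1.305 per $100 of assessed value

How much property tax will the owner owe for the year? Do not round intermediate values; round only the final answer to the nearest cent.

Assessed value = $1,268,250 × 0.77 = $976,552.5
Taxable value = $976,552.5 − $4,000 = $972,552.5
Millbrook Township: $972,552.5 × 0.0037 = $3,598.44425
Sagehill USD: $972,552.5 × 0.0255 = $24,800.08875
City of Sagehill: $972,552.5 × 0.0128 = $12,448.672
Water District: $972,552.5 × 0.0058 = $5,640.8045
Kestrel County: $972,552.5 × 0.01305 = $12,691.810125
Total = $3,598.44425 + $24,800.08875 + $12,448.672 + $5,640.8045 + $12,691.810125 = $59,179.819625

$59,179.82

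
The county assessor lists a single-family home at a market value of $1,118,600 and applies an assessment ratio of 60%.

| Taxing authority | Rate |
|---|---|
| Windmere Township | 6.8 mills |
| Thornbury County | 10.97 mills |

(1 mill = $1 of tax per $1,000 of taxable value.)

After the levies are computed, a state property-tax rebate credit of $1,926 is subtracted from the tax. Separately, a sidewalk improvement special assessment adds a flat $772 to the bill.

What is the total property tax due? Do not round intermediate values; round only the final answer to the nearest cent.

Assessed value = $1,118,600 × 0.6 = $671,160
Windmere Township: $671,160 × 0.0068 = $4,563.888
Thornbury County: $671,160 × 0.01097 = $7,362.6252
Levies subtotal = $11,926.5132
After credit = $11,926.5132 − $1,926 = $10,000.5132
Total = $10,000.5132 + $772 = $10,772.5132

$10,772.51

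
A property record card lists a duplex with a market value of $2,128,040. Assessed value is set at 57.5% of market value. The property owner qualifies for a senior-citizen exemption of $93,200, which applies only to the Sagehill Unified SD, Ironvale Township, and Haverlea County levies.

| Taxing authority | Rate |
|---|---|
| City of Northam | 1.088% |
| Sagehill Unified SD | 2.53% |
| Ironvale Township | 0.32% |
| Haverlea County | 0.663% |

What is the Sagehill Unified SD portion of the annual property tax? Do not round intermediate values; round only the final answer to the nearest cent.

$28,599.70

Assessed value = $2,128,040 × 0.575 = $1,223,623
Sagehill Unified SD taxable value = $1,223,623 − $93,200 = $1,130,423
Sagehill Unified SD levy = $1,130,423 × 0.0253 = $28,599.7019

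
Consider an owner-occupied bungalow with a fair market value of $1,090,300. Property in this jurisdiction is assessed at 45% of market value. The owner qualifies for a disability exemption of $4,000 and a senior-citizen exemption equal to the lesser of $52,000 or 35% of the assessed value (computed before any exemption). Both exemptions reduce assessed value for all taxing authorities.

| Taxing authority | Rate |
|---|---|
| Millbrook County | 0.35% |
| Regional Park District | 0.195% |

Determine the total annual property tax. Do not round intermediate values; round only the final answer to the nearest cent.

Assessed value = $1,090,300 × 0.45 = $490,635
Senior-citizen exemption = min($52,000, 35% × $490,635) = min($52,000, $171,722.25) = $52,000 (dollar cap binds)
Taxable value = $490,635 − $4,000 − $52,000 = $434,635
Millbrook County: $434,635 × 0.0035 = $1,521.2225
Regional Park District: $434,635 × 0.00195 = $847.53825
Total = $2,368.76075

$2,368.76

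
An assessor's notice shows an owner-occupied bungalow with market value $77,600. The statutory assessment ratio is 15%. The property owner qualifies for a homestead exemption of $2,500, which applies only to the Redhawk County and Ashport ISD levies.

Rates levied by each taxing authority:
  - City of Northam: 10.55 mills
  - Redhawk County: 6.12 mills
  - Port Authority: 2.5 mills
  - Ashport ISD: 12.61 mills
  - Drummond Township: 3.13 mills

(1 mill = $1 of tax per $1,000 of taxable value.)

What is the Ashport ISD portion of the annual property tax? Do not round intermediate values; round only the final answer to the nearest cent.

Assessed value = $77,600 × 0.15 = $11,640
Ashport ISD taxable value = $11,640 − $2,500 = $9,140
Ashport ISD levy = $9,140 × 0.01261 = $115.2554

$115.26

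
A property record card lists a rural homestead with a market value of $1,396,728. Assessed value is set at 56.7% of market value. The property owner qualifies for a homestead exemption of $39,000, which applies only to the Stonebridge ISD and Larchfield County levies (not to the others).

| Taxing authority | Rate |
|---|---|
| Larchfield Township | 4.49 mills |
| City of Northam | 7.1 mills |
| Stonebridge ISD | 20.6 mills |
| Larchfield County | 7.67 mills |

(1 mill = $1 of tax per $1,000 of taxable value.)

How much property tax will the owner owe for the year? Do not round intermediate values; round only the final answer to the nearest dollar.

$30,464

Assessed value = $1,396,728 × 0.567 = $791,944.776
Larchfield Township: $791,944.776 × 0.00449 = $3,555.83204424
City of Northam: $791,944.776 × 0.0071 = $5,622.8079096
Stonebridge ISD: ($791,944.776 − $39,000) × 0.0206 = $752,944.776 × 0.0206 = $15,510.6623856
Larchfield County: ($791,944.776 − $39,000) × 0.00767 = $752,944.776 × 0.00767 = $5,775.08643192
Total = $30,464.38877136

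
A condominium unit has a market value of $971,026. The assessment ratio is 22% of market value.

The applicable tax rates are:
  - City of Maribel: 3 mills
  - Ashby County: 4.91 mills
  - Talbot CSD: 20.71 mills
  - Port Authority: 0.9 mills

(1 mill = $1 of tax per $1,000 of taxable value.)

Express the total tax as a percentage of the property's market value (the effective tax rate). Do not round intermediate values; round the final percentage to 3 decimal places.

0.649%

Assessed value = $971,026 × 0.22 = $213,625.72
City of Maribel: $213,625.72 × 0.003 = $640.87716
Ashby County: $213,625.72 × 0.00491 = $1,048.9022852
Talbot CSD: $213,625.72 × 0.02071 = $4,424.1886612
Port Authority: $213,625.72 × 0.0009 = $192.263148
Total tax = $6,306.2312544
Effective rate = $6,306.2312544 ÷ $971,026 = 0.649% of market value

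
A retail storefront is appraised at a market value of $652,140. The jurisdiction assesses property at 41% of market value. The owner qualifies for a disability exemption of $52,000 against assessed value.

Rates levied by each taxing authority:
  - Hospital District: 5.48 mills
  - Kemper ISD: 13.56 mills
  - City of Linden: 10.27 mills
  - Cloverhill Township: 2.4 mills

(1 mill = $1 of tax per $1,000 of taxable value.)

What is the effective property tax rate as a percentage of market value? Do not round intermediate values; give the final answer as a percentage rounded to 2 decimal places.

1.05%

Assessed value = $652,140 × 0.41 = $267,377.4
Taxable value = $267,377.4 − $52,000 = $215,377.4
Hospital District: $215,377.4 × 0.00548 = $1,180.268152
Kemper ISD: $215,377.4 × 0.01356 = $2,920.517544
City of Linden: $215,377.4 × 0.01027 = $2,211.925898
Cloverhill Township: $215,377.4 × 0.0024 = $516.90576
Total tax = $6,829.617354
Effective rate = $6,829.617354 ÷ $652,140 = 1.05% of market value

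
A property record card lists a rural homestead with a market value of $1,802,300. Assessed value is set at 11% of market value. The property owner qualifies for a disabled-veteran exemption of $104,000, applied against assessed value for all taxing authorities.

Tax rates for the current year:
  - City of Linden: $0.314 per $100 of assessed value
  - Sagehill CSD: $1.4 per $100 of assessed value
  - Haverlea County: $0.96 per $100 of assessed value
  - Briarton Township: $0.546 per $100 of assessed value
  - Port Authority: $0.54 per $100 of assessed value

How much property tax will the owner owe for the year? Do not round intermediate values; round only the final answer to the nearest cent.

Assessed value = $1,802,300 × 0.11 = $198,253
Taxable value = $198,253 − $104,000 = $94,253
City of Linden: $94,253 × 0.00314 = $295.95442
Sagehill CSD: $94,253 × 0.014 = $1,319.542
Haverlea County: $94,253 × 0.0096 = $904.8288
Briarton Township: $94,253 × 0.00546 = $514.62138
Port Authority: $94,253 × 0.0054 = $508.9662
Total = $295.95442 + $1,319.542 + $904.8288 + $514.62138 + $508.9662 = $3,543.9128

$3,543.91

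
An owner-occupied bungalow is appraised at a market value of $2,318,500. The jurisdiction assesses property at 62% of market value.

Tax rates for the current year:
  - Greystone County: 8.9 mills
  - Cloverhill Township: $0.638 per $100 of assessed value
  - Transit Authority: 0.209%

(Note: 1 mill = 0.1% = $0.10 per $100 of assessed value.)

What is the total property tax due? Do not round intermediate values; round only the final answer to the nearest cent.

$24,968.85

Assessed value = $2,318,500 × 0.62 = $1,437,470
Greystone County: $1,437,470 × 0.0089 = $12,793.483
Cloverhill Township: $1,437,470 × 0.00638 = $9,171.0586
Transit Authority: $1,437,470 × 0.00209 = $3,004.3123
Total = $24,968.8539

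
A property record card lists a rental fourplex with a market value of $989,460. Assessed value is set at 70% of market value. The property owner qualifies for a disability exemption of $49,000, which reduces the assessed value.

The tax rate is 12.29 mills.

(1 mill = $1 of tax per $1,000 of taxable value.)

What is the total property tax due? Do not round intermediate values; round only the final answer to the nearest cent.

Assessed value = $989,460 × 0.7 = $692,622
Taxable value = $692,622 − $49,000 = $643,622
Tax = $643,622 × 0.01229 = $7,910.11438

$7,910.11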